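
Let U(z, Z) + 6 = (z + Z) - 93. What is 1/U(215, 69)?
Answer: 1/185 ≈ 0.0054054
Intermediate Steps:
U(z, Z) = -99 + Z + z (U(z, Z) = -6 + ((z + Z) - 93) = -6 + ((Z + z) - 93) = -6 + (-93 + Z + z) = -99 + Z + z)
1/U(215, 69) = 1/(-99 + 69 + 215) = 1/185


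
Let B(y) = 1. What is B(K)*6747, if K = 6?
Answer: 6747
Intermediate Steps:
B(K)*6747 = 1*6747 = 6747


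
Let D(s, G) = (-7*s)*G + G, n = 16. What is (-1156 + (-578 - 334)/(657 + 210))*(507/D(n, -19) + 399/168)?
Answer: -1229628273/406334 ≈ -3026.2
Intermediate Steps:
D(s, G) = G - 7*G*s (D(s, G) = -7*G*s + G = G - 7*G*s)
(-1156 + (-578 - 334)/(657 + 210))*(507/D(n, -19) + 399/168) = (-1156 + (-578 - 334)/(657 + 210))*(507/((-19*(1 - 7*16))) + 399/168) = (-1156 - 912/867)*(507/((-19*(1 - 112))) + 399*(1/168)) = (-1156 - 912*1/867)*(507/((-19*(-111))) + 19/8) = (-1156 - 304/289)*(507/2109 + 19/8) = -334388*(507*(1/2109) + 19/8)/289 = -334388*(169/703 + 19/8)/289 = -334388/289*14709/5624 = -1229628273/406334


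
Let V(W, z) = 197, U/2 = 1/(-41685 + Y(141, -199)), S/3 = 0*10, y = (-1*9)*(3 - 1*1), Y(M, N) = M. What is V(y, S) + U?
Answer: 4092083/20772 ≈ 197.00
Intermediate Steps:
y = -18 (y = -9*(3 - 1) = -9*2 = -18)
S = 0 (S = 3*(0*10) = 3*0 = 0)
U = -1/20772 (U = 2/(-41685 + 141) = 2/(-41544) = 2*(-1/41544) = -1/20772 ≈ -4.8142e-5)
V(y, S) + U = 197 - 1/20772 = 4092083/20772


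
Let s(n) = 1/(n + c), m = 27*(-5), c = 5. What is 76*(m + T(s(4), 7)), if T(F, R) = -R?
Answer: -10792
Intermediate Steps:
m = -135
s(n) = 1/(5 + n) (s(n) = 1/(n + 5) = 1/(5 + n))
76*(m + T(s(4), 7)) = 76*(-135 - 1*7) = 76*(-135 - 7) = 76*(-142) = -10792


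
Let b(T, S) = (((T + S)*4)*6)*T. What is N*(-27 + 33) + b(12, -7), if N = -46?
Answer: 1164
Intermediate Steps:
b(T, S) = T*(24*S + 24*T) (b(T, S) = (((S + T)*4)*6)*T = ((4*S + 4*T)*6)*T = (24*S + 24*T)*T = T*(24*S + 24*T))
N*(-27 + 33) + b(12, -7) = -46*(-27 + 33) + 24*12*(-7 + 12) = -46*6 + 24*12*5 = -276 + 1440 = 1164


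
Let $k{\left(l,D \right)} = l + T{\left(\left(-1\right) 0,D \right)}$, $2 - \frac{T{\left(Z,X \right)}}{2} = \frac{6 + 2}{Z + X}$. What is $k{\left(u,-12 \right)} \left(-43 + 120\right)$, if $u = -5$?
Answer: $\frac{77}{3} \approx 25.667$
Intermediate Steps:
$T{\left(Z,X \right)} = 4 - \frac{16}{X + Z}$ ($T{\left(Z,X \right)} = 4 - 2 \frac{6 + 2}{Z + X} = 4 - 2 \frac{8}{X + Z} = 4 - \frac{16}{X + Z}$)
$k{\left(l,D \right)} = l + \frac{4 \left(-4 + D\right)}{D}$ ($k{\left(l,D \right)} = l + \frac{4 \left(-4 + D - 0\right)}{D - 0} = l + \frac{4 \left(-4 + D + 0\right)}{D + 0} = l + \frac{4 \left(-4 + D\right)}{D}$)
$k{\left(u,-12 \right)} \left(-43 + 120\right) = \left(4 - 5 - \frac{16}{-12}\right) \left(-43 + 120\right) = \left(4 - 5 - - \frac{4}{3}\right) 77 = \left(4 - 5 + \frac{4}{3}\right) 77 = \frac{1}{3} \cdot 77 = \frac{77}{3}$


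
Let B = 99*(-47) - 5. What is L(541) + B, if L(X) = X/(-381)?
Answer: -1775239/381 ≈ -4659.4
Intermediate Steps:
L(X) = -X/381 (L(X) = X*(-1/381) = -X/381)
B = -4658 (B = -4653 - 5 = -4658)
L(541) + B = -1/381*541 - 4658 = -541/381 - 4658 = -1775239/381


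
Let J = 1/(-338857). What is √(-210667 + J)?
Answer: 2*I*√6047410401737585/338857 ≈ 458.98*I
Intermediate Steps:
J = -1/338857 ≈ -2.9511e-6
√(-210667 + J) = √(-210667 - 1/338857) = √(-71385987620/338857) = 2*I*√6047410401737585/338857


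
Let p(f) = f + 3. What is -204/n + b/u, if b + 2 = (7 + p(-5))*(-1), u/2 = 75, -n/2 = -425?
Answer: -43/150 ≈ -0.28667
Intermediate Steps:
p(f) = 3 + f
n = 850 (n = -2*(-425) = 850)
u = 150 (u = 2*75 = 150)
b = -7 (b = -2 + (7 + (3 - 5))*(-1) = -2 + (7 - 2)*(-1) = -2 + 5*(-1) = -2 - 5 = -7)
-204/n + b/u = -204/850 - 7/150 = -204*1/850 - 7*1/150 = -6/25 - 7/150 = -43/150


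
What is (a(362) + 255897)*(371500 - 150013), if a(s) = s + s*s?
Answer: 85782579561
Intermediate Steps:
a(s) = s + s**2
(a(362) + 255897)*(371500 - 150013) = (362*(1 + 362) + 255897)*(371500 - 150013) = (362*363 + 255897)*221487 = (131406 + 255897)*221487 = 387303*221487 = 85782579561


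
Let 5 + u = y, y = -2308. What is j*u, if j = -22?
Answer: 50886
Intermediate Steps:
u = -2313 (u = -5 - 2308 = -2313)
j*u = -22*(-2313) = 50886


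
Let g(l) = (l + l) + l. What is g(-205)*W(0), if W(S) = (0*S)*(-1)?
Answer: 0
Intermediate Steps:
g(l) = 3*l (g(l) = 2*l + l = 3*l)
W(S) = 0 (W(S) = 0*(-1) = 0)
g(-205)*W(0) = (3*(-205))*0 = -615*0 = 0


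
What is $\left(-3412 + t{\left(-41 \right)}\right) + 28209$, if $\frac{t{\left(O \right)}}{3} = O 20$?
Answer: $22337$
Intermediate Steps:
$t{\left(O \right)} = 60 O$ ($t{\left(O \right)} = 3 O 20 = 3 \cdot 20 O = 60 O$)
$\left(-3412 + t{\left(-41 \right)}\right) + 28209 = \left(-3412 + 60 \left(-41\right)\right) + 28209 = \left(-3412 - 2460\right) + 28209 = -5872 + 28209 = 22337$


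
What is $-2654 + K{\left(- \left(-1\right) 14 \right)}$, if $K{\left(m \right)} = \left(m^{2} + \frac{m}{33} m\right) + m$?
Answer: $- \frac{80456}{33} \approx -2438.1$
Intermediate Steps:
$K{\left(m \right)} = m + \frac{34 m^{2}}{33}$ ($K{\left(m \right)} = \left(m^{2} + m \frac{1}{33} m\right) + m = \left(m^{2} + \frac{m}{33} m\right) + m = \left(m^{2} + \frac{m^{2}}{33}\right) + m = \frac{34 m^{2}}{33} + m = m + \frac{34 m^{2}}{33}$)
$-2654 + K{\left(- \left(-1\right) 14 \right)} = -2654 + \frac{- \left(-1\right) 14 \left(33 + 34 \left(- \left(-1\right) 14\right)\right)}{33} = -2654 + \frac{\left(-1\right) \left(-14\right) \left(33 + 34 \left(\left(-1\right) \left(-14\right)\right)\right)}{33} = -2654 + \frac{1}{33} \cdot 14 \left(33 + 34 \cdot 14\right) = -2654 + \frac{1}{33} \cdot 14 \left(33 + 476\right) = -2654 + \frac{1}{33} \cdot 14 \cdot 509 = -2654 + \frac{7126}{33} = - \frac{80456}{33}$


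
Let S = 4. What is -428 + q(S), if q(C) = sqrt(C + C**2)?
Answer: -428 + 2*sqrt(5) ≈ -423.53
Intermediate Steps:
-428 + q(S) = -428 + sqrt(4*(1 + 4)) = -428 + sqrt(4*5) = -428 + sqrt(20) = -428 + 2*sqrt(5)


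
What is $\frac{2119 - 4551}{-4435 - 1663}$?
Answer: $\frac{1216}{3049} \approx 0.39882$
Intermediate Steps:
$\frac{2119 - 4551}{-4435 - 1663} = - \frac{2432}{-4435 + \left(-2191 + 528\right)} = - \frac{2432}{-4435 - 1663} = - \frac{2432}{-6098} = \left(-2432\right) \left(- \frac{1}{6098}\right) = \frac{1216}{3049}$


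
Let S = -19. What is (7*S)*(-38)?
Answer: 5054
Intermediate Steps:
(7*S)*(-38) = (7*(-19))*(-38) = -133*(-38) = 5054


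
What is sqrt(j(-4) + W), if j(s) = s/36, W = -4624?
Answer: I*sqrt(41617)/3 ≈ 68.001*I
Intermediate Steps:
j(s) = s/36 (j(s) = s*(1/36) = s/36)
sqrt(j(-4) + W) = sqrt((1/36)*(-4) - 4624) = sqrt(-1/9 - 4624) = sqrt(-41617/9) = I*sqrt(41617)/3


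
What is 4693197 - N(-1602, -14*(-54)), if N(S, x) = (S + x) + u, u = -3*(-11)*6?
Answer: 4693845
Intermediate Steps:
u = 198 (u = 33*6 = 198)
N(S, x) = 198 + S + x (N(S, x) = (S + x) + 198 = 198 + S + x)
4693197 - N(-1602, -14*(-54)) = 4693197 - (198 - 1602 - 14*(-54)) = 4693197 - (198 - 1602 + 756) = 4693197 - 1*(-648) = 4693197 + 648 = 4693845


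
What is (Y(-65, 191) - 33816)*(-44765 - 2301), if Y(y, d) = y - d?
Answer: 1603632752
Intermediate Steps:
(Y(-65, 191) - 33816)*(-44765 - 2301) = ((-65 - 1*191) - 33816)*(-44765 - 2301) = ((-65 - 191) - 33816)*(-47066) = (-256 - 33816)*(-47066) = -34072*(-47066) = 1603632752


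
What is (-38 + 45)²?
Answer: 49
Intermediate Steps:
(-38 + 45)² = 7² = 49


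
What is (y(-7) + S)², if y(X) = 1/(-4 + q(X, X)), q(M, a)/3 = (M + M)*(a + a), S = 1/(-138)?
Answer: 49729/1623767616 ≈ 3.0626e-5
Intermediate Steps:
S = -1/138 ≈ -0.0072464
q(M, a) = 12*M*a (q(M, a) = 3*((M + M)*(a + a)) = 3*((2*M)*(2*a)) = 3*(4*M*a) = 12*M*a)
y(X) = 1/(-4 + 12*X²) (y(X) = 1/(-4 + 12*X*X) = 1/(-4 + 12*X²))
(y(-7) + S)² = (1/(4*(-1 + 3*(-7)²)) - 1/138)² = (1/(4*(-1 + 3*49)) - 1/138)² = (1/(4*(-1 + 147)) - 1/138)² = ((¼)/146 - 1/138)² = ((¼)*(1/146) - 1/138)² = (1/584 - 1/138)² = (-223/40296)² = 49729/1623767616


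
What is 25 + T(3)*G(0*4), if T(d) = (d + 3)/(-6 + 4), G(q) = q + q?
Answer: 25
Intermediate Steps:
G(q) = 2*q
T(d) = -3/2 - d/2 (T(d) = (3 + d)/(-2) = (3 + d)*(-½) = -3/2 - d/2)
25 + T(3)*G(0*4) = 25 + (-3/2 - ½*3)*(2*(0*4)) = 25 + (-3/2 - 3/2)*(2*0) = 25 - 3*0 = 25 + 0 = 25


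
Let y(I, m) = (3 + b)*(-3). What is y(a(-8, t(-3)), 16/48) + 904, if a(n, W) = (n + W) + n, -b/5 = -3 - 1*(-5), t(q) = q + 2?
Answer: 925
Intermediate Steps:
t(q) = 2 + q
b = -10 (b = -5*(-3 - 1*(-5)) = -5*(-3 + 5) = -5*2 = -10)
a(n, W) = W + 2*n (a(n, W) = (W + n) + n = W + 2*n)
y(I, m) = 21 (y(I, m) = (3 - 10)*(-3) = -7*(-3) = 21)
y(a(-8, t(-3)), 16/48) + 904 = 21 + 904 = 925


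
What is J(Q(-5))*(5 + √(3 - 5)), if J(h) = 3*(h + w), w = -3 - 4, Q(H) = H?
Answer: -180 - 36*I*√2 ≈ -180.0 - 50.912*I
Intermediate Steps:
w = -7
J(h) = -21 + 3*h (J(h) = 3*(h - 7) = 3*(-7 + h) = -21 + 3*h)
J(Q(-5))*(5 + √(3 - 5)) = (-21 + 3*(-5))*(5 + √(3 - 5)) = (-21 - 15)*(5 + √(-2)) = -36*(5 + I*√2) = -180 - 36*I*√2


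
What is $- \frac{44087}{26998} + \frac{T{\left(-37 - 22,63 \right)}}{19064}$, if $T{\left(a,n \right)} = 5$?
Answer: $- \frac{420169789}{257344936} \approx -1.6327$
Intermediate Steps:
$- \frac{44087}{26998} + \frac{T{\left(-37 - 22,63 \right)}}{19064} = - \frac{44087}{26998} + \frac{5}{19064} = - \frac{420169789}{257344936}$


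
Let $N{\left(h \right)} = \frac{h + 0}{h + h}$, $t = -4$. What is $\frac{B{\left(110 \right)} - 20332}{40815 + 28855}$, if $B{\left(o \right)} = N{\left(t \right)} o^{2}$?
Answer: $- \frac{7141}{34835} \approx -0.20499$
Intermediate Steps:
$N{\left(h \right)} = \frac{1}{2}$ ($N{\left(h \right)} = \frac{h}{2 h} = h \frac{1}{2 h} = \frac{1}{2}$)
$B{\left(o \right)} = \frac{o^{2}}{2}$
$\frac{B{\left(110 \right)} - 20332}{40815 + 28855} = \frac{\frac{110^{2}}{2} - 20332}{40815 + 28855} = \frac{\frac{1}{2} \cdot 12100 - 20332}{69670} = \left(6050 - 20332\right) \frac{1}{69670} = \left(-14282\right) \frac{1}{69670} = - \frac{7141}{34835}$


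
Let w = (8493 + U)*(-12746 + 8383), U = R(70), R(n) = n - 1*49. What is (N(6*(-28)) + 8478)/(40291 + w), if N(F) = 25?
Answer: -8503/37106291 ≈ -0.00022915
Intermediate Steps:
R(n) = -49 + n (R(n) = n - 49 = -49 + n)
U = 21 (U = -49 + 70 = 21)
w = -37146582 (w = (8493 + 21)*(-12746 + 8383) = 8514*(-4363) = -37146582)
(N(6*(-28)) + 8478)/(40291 + w) = (25 + 8478)/(40291 - 37146582) = 8503/(-37106291) = 8503*(-1/37106291) = -8503/37106291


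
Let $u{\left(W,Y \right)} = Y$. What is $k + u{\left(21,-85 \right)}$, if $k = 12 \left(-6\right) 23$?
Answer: $-1741$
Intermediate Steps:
$k = -1656$ ($k = \left(-72\right) 23 = -1656$)
$k + u{\left(21,-85 \right)} = -1656 - 85 = -1741$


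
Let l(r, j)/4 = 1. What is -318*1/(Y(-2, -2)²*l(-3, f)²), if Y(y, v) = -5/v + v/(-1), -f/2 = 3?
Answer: -53/54 ≈ -0.98148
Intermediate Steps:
f = -6 (f = -2*3 = -6)
Y(y, v) = -v - 5/v (Y(y, v) = -5/v + v*(-1) = -5/v - v = -v - 5/v)
l(r, j) = 4 (l(r, j) = 4*1 = 4)
-318*1/(Y(-2, -2)²*l(-3, f)²) = -318*1/(16*(-1*(-2) - 5/(-2))²) = -318*1/(16*(2 - 5*(-½))²) = -318*1/(16*(2 + 5/2)²) = -318/(((4*(9/2))*1)²) = -318/((18*1)²) = -318/(18²) = -318/324 = -318*1/324 = -53/54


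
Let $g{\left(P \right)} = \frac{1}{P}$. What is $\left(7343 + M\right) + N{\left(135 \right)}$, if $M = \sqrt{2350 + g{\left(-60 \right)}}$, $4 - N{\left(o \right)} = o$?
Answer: $7212 + \frac{\sqrt{2114985}}{30} \approx 7260.5$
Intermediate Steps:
$N{\left(o \right)} = 4 - o$
$M = \frac{\sqrt{2114985}}{30}$ ($M = \sqrt{2350 + \frac{1}{-60}} = \sqrt{2350 - \frac{1}{60}} = \sqrt{\frac{140999}{60}} = \frac{\sqrt{2114985}}{30} \approx 48.477$)
$\left(7343 + M\right) + N{\left(135 \right)} = \left(7343 + \frac{\sqrt{2114985}}{30}\right) + \left(4 - 135\right) = \left(7343 + \frac{\sqrt{2114985}}{30}\right) - 131 = 7212 + \frac{\sqrt{2114985}}{30}$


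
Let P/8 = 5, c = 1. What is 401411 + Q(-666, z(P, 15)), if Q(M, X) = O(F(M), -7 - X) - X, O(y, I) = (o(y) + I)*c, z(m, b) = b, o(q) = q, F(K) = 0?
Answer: 401374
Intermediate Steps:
P = 40 (P = 8*5 = 40)
O(y, I) = I + y (O(y, I) = (y + I)*1 = (I + y)*1 = I + y)
Q(M, X) = -7 - 2*X (Q(M, X) = ((-7 - X) + 0) - X = (-7 - X) - X = -7 - 2*X)
401411 + Q(-666, z(P, 15)) = 401411 + (-7 - 2*15) = 401411 + (-7 - 30) = 401411 - 37 = 401374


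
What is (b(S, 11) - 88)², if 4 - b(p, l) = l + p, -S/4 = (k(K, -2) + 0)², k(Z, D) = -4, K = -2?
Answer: 961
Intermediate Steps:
S = -64 (S = -4*(-4 + 0)² = -4*(-4)² = -4*16 = -64)
b(p, l) = 4 - l - p (b(p, l) = 4 - (l + p) = 4 + (-l - p) = 4 - l - p)
(b(S, 11) - 88)² = ((4 - 1*11 - 1*(-64)) - 88)² = ((4 - 11 + 64) - 88)² = (57 - 88)² = (-31)² = 961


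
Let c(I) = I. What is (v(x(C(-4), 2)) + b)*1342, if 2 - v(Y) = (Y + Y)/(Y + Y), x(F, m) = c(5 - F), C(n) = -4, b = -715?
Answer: -958188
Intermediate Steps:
x(F, m) = 5 - F
v(Y) = 1 (v(Y) = 2 - (Y + Y)/(Y + Y) = 2 - 2*Y/(2*Y) = 2 - 2*Y*1/(2*Y) = 2 - 1*1 = 2 - 1 = 1)
(v(x(C(-4), 2)) + b)*1342 = (1 - 715)*1342 = -714*1342 = -958188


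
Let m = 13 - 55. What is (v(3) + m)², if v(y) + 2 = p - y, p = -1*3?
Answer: 2500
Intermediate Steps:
p = -3
v(y) = -5 - y (v(y) = -2 + (-3 - y) = -5 - y)
m = -42
(v(3) + m)² = ((-5 - 1*3) - 42)² = ((-5 - 3) - 42)² = (-8 - 42)² = (-50)² = 2500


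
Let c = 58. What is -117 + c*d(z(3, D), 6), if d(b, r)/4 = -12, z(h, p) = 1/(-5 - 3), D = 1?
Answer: -2901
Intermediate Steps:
z(h, p) = -1/8 (z(h, p) = 1/(-8) = -1/8)
d(b, r) = -48 (d(b, r) = 4*(-12) = -48)
-117 + c*d(z(3, D), 6) = -117 + 58*(-48) = -117 - 2784 = -2901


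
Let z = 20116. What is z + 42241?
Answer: 62357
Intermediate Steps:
z + 42241 = 20116 + 42241 = 62357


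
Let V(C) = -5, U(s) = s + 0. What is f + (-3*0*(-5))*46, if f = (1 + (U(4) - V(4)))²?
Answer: 100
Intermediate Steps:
U(s) = s
f = 100 (f = (1 + (4 - 1*(-5)))² = (1 + (4 + 5))² = (1 + 9)² = 10² = 100)
f + (-3*0*(-5))*46 = 100 + (-3*0*(-5))*46 = 100 + (0*(-5))*46 = 100 + 0*46 = 100 + 0 = 100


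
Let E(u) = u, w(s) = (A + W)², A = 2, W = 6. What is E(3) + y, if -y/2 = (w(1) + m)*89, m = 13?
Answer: -13703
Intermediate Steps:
w(s) = 64 (w(s) = (2 + 6)² = 8² = 64)
y = -13706 (y = -2*(64 + 13)*89 = -154*89 = -2*6853 = -13706)
E(3) + y = 3 - 13706 = -13703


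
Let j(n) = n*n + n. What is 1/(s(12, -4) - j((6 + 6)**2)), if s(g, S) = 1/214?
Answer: -214/4468319 ≈ -4.7893e-5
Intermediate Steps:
s(g, S) = 1/214
j(n) = n + n**2 (j(n) = n**2 + n = n + n**2)
1/(s(12, -4) - j((6 + 6)**2)) = 1/(1/214 - (6 + 6)**2*(1 + (6 + 6)**2)) = 1/(1/214 - 12**2*(1 + 12**2)) = 1/(1/214 - 144*(1 + 144)) = 1/(1/214 - 144*145) = 1/(1/214 - 1*20880) = 1/(1/214 - 20880) = 1/(-4468319/214) = -214/4468319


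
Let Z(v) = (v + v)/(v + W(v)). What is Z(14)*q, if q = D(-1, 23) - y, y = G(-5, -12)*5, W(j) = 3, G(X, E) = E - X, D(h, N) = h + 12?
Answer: 1288/17 ≈ 75.765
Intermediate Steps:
D(h, N) = 12 + h
Z(v) = 2*v/(3 + v) (Z(v) = (v + v)/(v + 3) = (2*v)/(3 + v) = 2*v/(3 + v))
y = -35 (y = (-12 - 1*(-5))*5 = (-12 + 5)*5 = -7*5 = -35)
q = 46 (q = (12 - 1) - 1*(-35) = 11 + 35 = 46)
Z(14)*q = (2*14/(3 + 14))*46 = (2*14/17)*46 = (2*14*(1/17))*46 = (28/17)*46 = 1288/17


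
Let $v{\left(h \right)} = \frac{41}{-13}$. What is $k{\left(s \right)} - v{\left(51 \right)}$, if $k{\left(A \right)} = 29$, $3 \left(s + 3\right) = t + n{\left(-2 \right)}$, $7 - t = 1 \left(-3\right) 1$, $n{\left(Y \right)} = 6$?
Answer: $\frac{418}{13} \approx 32.154$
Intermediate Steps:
$v{\left(h \right)} = - \frac{41}{13}$ ($v{\left(h \right)} = 41 \left(- \frac{1}{13}\right) = - \frac{41}{13}$)
$t = 10$ ($t = 7 - 1 \left(-3\right) 1 = 7 - \left(-3\right) 1 = 7 - -3 = 7 + 3 = 10$)
$s = \frac{7}{3}$ ($s = -3 + \frac{10 + 6}{3} = -3 + \frac{1}{3} \cdot 16 = -3 + \frac{16}{3} = \frac{7}{3} \approx 2.3333$)
$k{\left(s \right)} - v{\left(51 \right)} = 29 - - \frac{41}{13} = 29 + \frac{41}{13} = \frac{418}{13}$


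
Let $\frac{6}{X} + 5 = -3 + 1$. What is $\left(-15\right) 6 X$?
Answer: $\frac{540}{7} \approx 77.143$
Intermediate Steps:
$X = - \frac{6}{7}$ ($X = \frac{6}{-5 + \left(-3 + 1\right)} = \frac{6}{-5 - 2} = \frac{6}{-7} = 6 \left(- \frac{1}{7}\right) = - \frac{6}{7} \approx -0.85714$)
$\left(-15\right) 6 X = \left(-15\right) 6 \left(- \frac{6}{7}\right) = \left(-90\right) \left(- \frac{6}{7}\right) = \frac{540}{7}$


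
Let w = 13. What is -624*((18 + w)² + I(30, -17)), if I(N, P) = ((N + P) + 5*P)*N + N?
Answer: 729456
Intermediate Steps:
I(N, P) = N + N*(N + 6*P) (I(N, P) = (N + 6*P)*N + N = N*(N + 6*P) + N = N + N*(N + 6*P))
-624*((18 + w)² + I(30, -17)) = -624*((18 + 13)² + 30*(1 + 30 + 6*(-17))) = -624*(31² + 30*(1 + 30 - 102)) = -624*(961 + 30*(-71)) = -624*(961 - 2130) = -624*(-1169) = 729456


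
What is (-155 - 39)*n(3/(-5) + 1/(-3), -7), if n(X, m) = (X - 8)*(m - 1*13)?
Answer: -103984/3 ≈ -34661.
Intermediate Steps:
n(X, m) = (-13 + m)*(-8 + X) (n(X, m) = (-8 + X)*(m - 13) = (-8 + X)*(-13 + m) = (-13 + m)*(-8 + X))
(-155 - 39)*n(3/(-5) + 1/(-3), -7) = (-155 - 39)*(104 - 13*(3/(-5) + 1/(-3)) - 8*(-7) + (3/(-5) + 1/(-3))*(-7)) = -194*(104 - 13*(3*(-1/5) + 1*(-1/3)) + 56 + (3*(-1/5) + 1*(-1/3))*(-7)) = -194*(104 - 13*(-3/5 - 1/3) + 56 + (-3/5 - 1/3)*(-7)) = -194*(104 - 13*(-14/15) + 56 - 14/15*(-7)) = -194*(104 + 182/15 + 56 + 98/15) = -194*536/3 = -103984/3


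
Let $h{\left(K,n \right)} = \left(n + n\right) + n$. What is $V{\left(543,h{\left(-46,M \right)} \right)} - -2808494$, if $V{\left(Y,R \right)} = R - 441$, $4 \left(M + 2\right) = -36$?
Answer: $2808020$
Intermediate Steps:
$M = -11$ ($M = -2 + \frac{1}{4} \left(-36\right) = -2 - 9 = -11$)
$h{\left(K,n \right)} = 3 n$ ($h{\left(K,n \right)} = 2 n + n = 3 n$)
$V{\left(Y,R \right)} = -441 + R$ ($V{\left(Y,R \right)} = R - 441 = -441 + R$)
$V{\left(543,h{\left(-46,M \right)} \right)} - -2808494 = \left(-441 + 3 \left(-11\right)\right) - -2808494 = \left(-441 - 33\right) + 2808494 = -474 + 2808494 = 2808020$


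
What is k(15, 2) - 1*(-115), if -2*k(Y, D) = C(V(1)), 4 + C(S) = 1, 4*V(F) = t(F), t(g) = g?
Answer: 233/2 ≈ 116.50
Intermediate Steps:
V(F) = F/4
C(S) = -3 (C(S) = -4 + 1 = -3)
k(Y, D) = 3/2 (k(Y, D) = -½*(-3) = 3/2)
k(15, 2) - 1*(-115) = 3/2 - 1*(-115) = 3/2 + 115 = 233/2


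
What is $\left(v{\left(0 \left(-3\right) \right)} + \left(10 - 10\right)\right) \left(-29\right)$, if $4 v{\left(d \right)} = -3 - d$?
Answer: $\frac{87}{4} \approx 21.75$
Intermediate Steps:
$v{\left(d \right)} = - \frac{3}{4} - \frac{d}{4}$ ($v{\left(d \right)} = \frac{-3 - d}{4} = - \frac{3}{4} - \frac{d}{4}$)
$\left(v{\left(0 \left(-3\right) \right)} + \left(10 - 10\right)\right) \left(-29\right) = \left(\left(- \frac{3}{4} - \frac{0 \left(-3\right)}{4}\right) + \left(10 - 10\right)\right) \left(-29\right) = \left(\left(- \frac{3}{4} - 0\right) + \left(10 - 10\right)\right) \left(-29\right) = \left(\left(- \frac{3}{4} + 0\right) + 0\right) \left(-29\right) = \left(- \frac{3}{4} + 0\right) \left(-29\right) = \left(- \frac{3}{4}\right) \left(-29\right) = \frac{87}{4}$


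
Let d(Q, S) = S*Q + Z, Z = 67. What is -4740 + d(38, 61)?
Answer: -2355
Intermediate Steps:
d(Q, S) = 67 + Q*S (d(Q, S) = S*Q + 67 = Q*S + 67 = 67 + Q*S)
-4740 + d(38, 61) = -4740 + (67 + 38*61) = -4740 + (67 + 2318) = -4740 + 2385 = -2355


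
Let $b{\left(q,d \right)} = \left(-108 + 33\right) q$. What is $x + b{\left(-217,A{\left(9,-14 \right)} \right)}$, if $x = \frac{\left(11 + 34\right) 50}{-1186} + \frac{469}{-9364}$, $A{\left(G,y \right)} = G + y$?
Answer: $\frac{90361853683}{5552852} \approx 16273.0$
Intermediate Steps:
$b{\left(q,d \right)} = - 75 q$
$x = - \frac{10812617}{5552852}$ ($x = 45 \cdot 50 \left(- \frac{1}{1186}\right) + 469 \left(- \frac{1}{9364}\right) = 2250 \left(- \frac{1}{1186}\right) - \frac{469}{9364} = - \frac{1125}{593} - \frac{469}{9364} = - \frac{10812617}{5552852} \approx -1.9472$)
$x + b{\left(-217,A{\left(9,-14 \right)} \right)} = - \frac{10812617}{5552852} - -16275 = - \frac{10812617}{5552852} + 16275 = \frac{90361853683}{5552852}$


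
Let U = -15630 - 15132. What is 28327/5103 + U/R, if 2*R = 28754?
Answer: 250278793/73365831 ≈ 3.4114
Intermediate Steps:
U = -30762
R = 14377 (R = (1/2)*28754 = 14377)
28327/5103 + U/R = 28327/5103 - 30762/14377 = 250278793/73365831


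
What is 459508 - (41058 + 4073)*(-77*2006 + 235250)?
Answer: -3645583720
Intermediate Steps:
459508 - (41058 + 4073)*(-77*2006 + 235250) = 459508 - 45131*(-154462 + 235250) = 459508 - 45131*80788 = 459508 - 1*3646043228 = 459508 - 3646043228 = -3645583720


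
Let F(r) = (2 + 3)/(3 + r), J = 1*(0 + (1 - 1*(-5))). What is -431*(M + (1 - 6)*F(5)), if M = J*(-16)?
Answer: 341783/8 ≈ 42723.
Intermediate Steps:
J = 6 (J = 1*(0 + (1 + 5)) = 1*(0 + 6) = 1*6 = 6)
F(r) = 5/(3 + r)
M = -96 (M = 6*(-16) = -96)
-431*(M + (1 - 6)*F(5)) = -431*(-96 + (1 - 6)*(5/(3 + 5))) = -431*(-96 - 25/8) = -431*(-793/8) = 341783/8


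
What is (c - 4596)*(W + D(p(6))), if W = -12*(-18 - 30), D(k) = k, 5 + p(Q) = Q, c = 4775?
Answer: 103283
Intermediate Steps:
p(Q) = -5 + Q
W = 576 (W = -12*(-48) = 576)
(c - 4596)*(W + D(p(6))) = (4775 - 4596)*(576 + (-5 + 6)) = 179*(576 + 1) = 179*577 = 103283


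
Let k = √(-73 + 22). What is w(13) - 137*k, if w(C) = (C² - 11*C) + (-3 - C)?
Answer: 10 - 137*I*√51 ≈ 10.0 - 978.38*I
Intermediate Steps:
w(C) = -3 + C² - 12*C
k = I*√51 (k = √(-51) = I*√51 ≈ 7.1414*I)
w(13) - 137*k = (-3 + 13² - 12*13) - 137*I*√51 = (-3 + 169 - 156) - 137*I*√51 = 10 - 137*I*√51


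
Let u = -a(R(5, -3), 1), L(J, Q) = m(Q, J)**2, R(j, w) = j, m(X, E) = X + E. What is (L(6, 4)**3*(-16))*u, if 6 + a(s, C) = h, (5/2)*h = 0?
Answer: -96000000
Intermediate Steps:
m(X, E) = E + X
h = 0 (h = (2/5)*0 = 0)
a(s, C) = -6 (a(s, C) = -6 + 0 = -6)
L(J, Q) = (J + Q)**2
u = 6 (u = -1*(-6) = 6)
(L(6, 4)**3*(-16))*u = (((6 + 4)**2)**3*(-16))*6 = ((10**2)**3*(-16))*6 = (100**3*(-16))*6 = (1000000*(-16))*6 = -16000000*6 = -96000000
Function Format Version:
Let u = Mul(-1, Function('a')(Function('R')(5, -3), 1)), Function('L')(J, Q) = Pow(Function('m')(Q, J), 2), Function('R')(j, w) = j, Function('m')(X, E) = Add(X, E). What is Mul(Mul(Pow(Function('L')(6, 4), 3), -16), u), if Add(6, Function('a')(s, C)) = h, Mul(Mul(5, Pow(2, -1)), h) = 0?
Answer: -96000000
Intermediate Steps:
Function('m')(X, E) = Add(E, X)
h = 0 (h = Mul(Rational(2, 5), 0) = 0)
Function('a')(s, C) = -6 (Function('a')(s, C) = Add(-6, 0) = -6)
Function('L')(J, Q) = Pow(Add(J, Q), 2)
u = 6 (u = Mul(-1, -6) = 6)
Mul(Mul(Pow(Function('L')(6, 4), 3), -16), u) = Mul(Mul(Pow(Pow(Add(6, 4), 2), 3), -16), 6) = Mul(Mul(Pow(Pow(10, 2), 3), -16), 6) = Mul(Mul(Pow(100, 3), -16), 6) = Mul(Mul(1000000, -16), 6) = Mul(-16000000, 6) = -96000000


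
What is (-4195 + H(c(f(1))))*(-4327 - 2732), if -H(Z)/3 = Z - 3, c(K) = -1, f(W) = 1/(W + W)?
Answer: 29527797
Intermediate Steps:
f(W) = 1/(2*W)
H(Z) = 9 - 3*Z (H(Z) = -3*(Z - 3) = -3*(-3 + Z) = 9 - 3*Z)
(-4195 + H(c(f(1))))*(-4327 - 2732) = (-4195 + (9 - 3*(-1)))*(-4327 - 2732) = (-4195 + (9 + 3))*(-7059) = (-4195 + 12)*(-7059) = -4183*(-7059) = 29527797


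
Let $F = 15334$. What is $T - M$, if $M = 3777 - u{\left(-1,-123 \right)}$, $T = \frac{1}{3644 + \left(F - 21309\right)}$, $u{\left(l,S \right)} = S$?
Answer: $- \frac{9090901}{2331} \approx -3900.0$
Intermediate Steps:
$T = - \frac{1}{2331}$ ($T = \frac{1}{3644 + \left(15334 - 21309\right)} = \frac{1}{3644 - 5975} = \frac{1}{-2331} = - \frac{1}{2331} \approx -0.000429$)
$M = 3900$ ($M = 3777 - -123 = 3777 + 123 = 3900$)
$T - M = - \frac{1}{2331} - 3900 = - \frac{9090901}{2331}$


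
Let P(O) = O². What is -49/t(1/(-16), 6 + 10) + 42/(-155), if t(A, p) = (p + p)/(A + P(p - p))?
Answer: -13909/79360 ≈ -0.17526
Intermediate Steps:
t(A, p) = 2*p/A (t(A, p) = (p + p)/(A + (p - p)²) = (2*p)/(A + 0²) = (2*p)/(A + 0) = (2*p)/A = 2*p/A)
-49/t(1/(-16), 6 + 10) + 42/(-155) = -49*(-1/(32*(6 + 10))) + 42/(-155) = -49/(2*16/(-1/16)) + 42*(-1/155) = -49/(2*16*(-16)) - 42/155 = -49/(-512) - 42/155 = -49*(-1/512) - 42/155 = 49/512 - 42/155 = -13909/79360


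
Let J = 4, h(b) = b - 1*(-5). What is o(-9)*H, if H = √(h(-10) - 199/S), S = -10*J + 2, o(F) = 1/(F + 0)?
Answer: -√38/114 ≈ -0.054074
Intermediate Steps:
o(F) = 1/F
h(b) = 5 + b (h(b) = b + 5 = 5 + b)
S = -38 (S = -10*4 + 2 = -40 + 2 = -38)
H = 3*√38/38 (H = √((5 - 10) - 199/(-38)) = √(-5 - 199*(-1/38)) = √(-5 + 199/38) = √(9/38) = 3*√38/38 ≈ 0.48666)
o(-9)*H = (3*√38/38)/(-9) = -√38/114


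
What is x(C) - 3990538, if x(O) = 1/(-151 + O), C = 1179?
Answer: -4102273063/1028 ≈ -3.9905e+6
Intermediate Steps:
x(C) - 3990538 = 1/(-151 + 1179) - 3990538 = 1/1028 - 3990538 = -4102273063/1028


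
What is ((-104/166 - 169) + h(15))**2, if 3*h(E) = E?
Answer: 186704896/6889 ≈ 27102.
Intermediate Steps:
h(E) = E/3
((-104/166 - 169) + h(15))**2 = ((-104/166 - 169) + (1/3)*15)**2 = ((-104*1/166 - 169) + 5)**2 = ((-52/83 - 169) + 5)**2 = (-14079/83 + 5)**2 = (-13664/83)**2 = 186704896/6889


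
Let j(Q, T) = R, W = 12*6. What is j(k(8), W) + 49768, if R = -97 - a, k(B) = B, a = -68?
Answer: 49739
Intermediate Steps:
W = 72
R = -29 (R = -97 - 1*(-68) = -97 + 68 = -29)
j(Q, T) = -29
j(k(8), W) + 49768 = -29 + 49768 = 49739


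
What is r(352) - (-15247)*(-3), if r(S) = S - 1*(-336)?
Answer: -45053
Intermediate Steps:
r(S) = 336 + S (r(S) = S + 336 = 336 + S)
r(352) - (-15247)*(-3) = (336 + 352) - (-15247)*(-3) = 688 - 1*45741 = 688 - 45741 = -45053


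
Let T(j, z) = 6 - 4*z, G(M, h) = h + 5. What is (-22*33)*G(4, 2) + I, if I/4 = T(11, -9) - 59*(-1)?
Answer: -4678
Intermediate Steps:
G(M, h) = 5 + h
I = 404 (I = 4*((6 - 4*(-9)) - 59*(-1)) = 4*((6 + 36) + 59) = 4*(42 + 59) = 4*101 = 404)
(-22*33)*G(4, 2) + I = (-22*33)*(5 + 2) + 404 = -726*7 + 404 = -5082 + 404 = -4678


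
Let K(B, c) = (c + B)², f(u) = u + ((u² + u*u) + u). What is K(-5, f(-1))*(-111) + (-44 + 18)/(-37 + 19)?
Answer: -24962/9 ≈ -2773.6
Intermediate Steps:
f(u) = 2*u + 2*u² (f(u) = u + ((u² + u²) + u) = u + (2*u² + u) = u + (u + 2*u²) = 2*u + 2*u²)
K(B, c) = (B + c)²
K(-5, f(-1))*(-111) + (-44 + 18)/(-37 + 19) = (-5 + 2*(-1)*(1 - 1))²*(-111) + (-44 + 18)/(-37 + 19) = (-5 + 2*(-1)*0)²*(-111) - 26/(-18) = (-5 + 0)²*(-111) - 26*(-1/18) = (-5)²*(-111) + 13/9 = 25*(-111) + 13/9 = -2775 + 13/9 = -24962/9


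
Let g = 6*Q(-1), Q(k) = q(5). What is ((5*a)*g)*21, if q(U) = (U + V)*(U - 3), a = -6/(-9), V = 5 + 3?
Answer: 10920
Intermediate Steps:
V = 8
a = ⅔ (a = -6*(-⅑) = ⅔ ≈ 0.66667)
q(U) = (-3 + U)*(8 + U) (q(U) = (U + 8)*(U - 3) = (8 + U)*(-3 + U) = (-3 + U)*(8 + U))
Q(k) = 26 (Q(k) = -24 + 5² + 5*5 = -24 + 25 + 25 = 26)
g = 156 (g = 6*26 = 156)
((5*a)*g)*21 = ((5*(⅔))*156)*21 = ((10/3)*156)*21 = 520*21 = 10920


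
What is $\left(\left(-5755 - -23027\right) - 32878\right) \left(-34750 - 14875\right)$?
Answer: $774447750$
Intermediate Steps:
$\left(\left(-5755 - -23027\right) - 32878\right) \left(-34750 - 14875\right) = \left(\left(-5755 + 23027\right) - 32878\right) \left(-49625\right) = \left(17272 - 32878\right) \left(-49625\right) = \left(-15606\right) \left(-49625\right) = 774447750$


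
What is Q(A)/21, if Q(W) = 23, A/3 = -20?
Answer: 23/21 ≈ 1.0952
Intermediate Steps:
A = -60 (A = 3*(-20) = -60)
Q(A)/21 = 23/21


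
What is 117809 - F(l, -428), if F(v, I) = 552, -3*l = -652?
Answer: 117257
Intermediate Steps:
l = 652/3 (l = -⅓*(-652) = 652/3 ≈ 217.33)
117809 - F(l, -428) = 117809 - 1*552 = 117809 - 552 = 117257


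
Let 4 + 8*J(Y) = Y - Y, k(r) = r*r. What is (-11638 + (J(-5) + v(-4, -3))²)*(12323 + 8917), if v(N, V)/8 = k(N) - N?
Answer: 293159790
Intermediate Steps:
k(r) = r²
J(Y) = -½ (J(Y) = -½ + (Y - Y)/8 = -½ + (⅛)*0 = -½ + 0 = -½)
v(N, V) = -8*N + 8*N² (v(N, V) = 8*(N² - N) = -8*N + 8*N²)
(-11638 + (J(-5) + v(-4, -3))²)*(12323 + 8917) = (-11638 + (-½ + 8*(-4)*(-1 - 4))²)*(12323 + 8917) = (-11638 + (-½ + 8*(-4)*(-5))²)*21240 = (-11638 + (-½ + 160)²)*21240 = (-11638 + (319/2)²)*21240 = (-11638 + 101761/4)*21240 = (55209/4)*21240 = 293159790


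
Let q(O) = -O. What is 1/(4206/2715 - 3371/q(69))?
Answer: 62445/3147493 ≈ 0.019840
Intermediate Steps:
1/(4206/2715 - 3371/q(69)) = 1/(4206/2715 - 3371/((-1*69))) = 1/(4206*(1/2715) - 3371/(-69)) = 1/(1402/905 - 3371*(-1/69)) = 1/(1402/905 + 3371/69) = 1/(3147493/62445) = 62445/3147493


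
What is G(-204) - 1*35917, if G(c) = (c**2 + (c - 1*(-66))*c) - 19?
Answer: 33832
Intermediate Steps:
G(c) = -19 + c**2 + c*(66 + c) (G(c) = (c**2 + (c + 66)*c) - 19 = (c**2 + (66 + c)*c) - 19 = (c**2 + c*(66 + c)) - 19 = -19 + c**2 + c*(66 + c))
G(-204) - 1*35917 = (-19 + 2*(-204)**2 + 66*(-204)) - 1*35917 = (-19 + 2*41616 - 13464) - 35917 = (-19 + 83232 - 13464) - 35917 = 69749 - 35917 = 33832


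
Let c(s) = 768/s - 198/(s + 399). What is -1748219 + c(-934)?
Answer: -436783889029/249845 ≈ -1.7482e+6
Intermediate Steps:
c(s) = -198/(399 + s) + 768/s (c(s) = 768/s - 198/(399 + s) = -198/(399 + s) + 768/s)
-1748219 + c(-934) = -1748219 + 114*(2688 + 5*(-934))/(-934*(399 - 934)) = -1748219 + 114*(-1/934)*(2688 - 4670)/(-535) = -1748219 + 114*(-1/934)*(-1/535)*(-1982) = -1748219 - 112974/249845 = -436783889029/249845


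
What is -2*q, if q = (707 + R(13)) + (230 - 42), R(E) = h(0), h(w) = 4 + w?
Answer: -1798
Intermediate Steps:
R(E) = 4 (R(E) = 4 + 0 = 4)
q = 899 (q = (707 + 4) + (230 - 42) = 711 + 188 = 899)
-2*q = -2*899 = -1798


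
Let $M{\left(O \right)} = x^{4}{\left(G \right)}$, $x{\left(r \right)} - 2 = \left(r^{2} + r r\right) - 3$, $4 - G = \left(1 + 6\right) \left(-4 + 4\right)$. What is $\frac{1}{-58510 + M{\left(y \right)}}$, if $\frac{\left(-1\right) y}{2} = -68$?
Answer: $\frac{1}{865011} \approx 1.1561 \cdot 10^{-6}$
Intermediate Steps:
$y = 136$ ($y = \left(-2\right) \left(-68\right) = 136$)
$G = 4$ ($G = 4 - \left(1 + 6\right) \left(-4 + 4\right) = 4 - 7 \cdot 0 = 4 - 0 = 4 + 0 = 4$)
$x{\left(r \right)} = -1 + 2 r^{2}$ ($x{\left(r \right)} = 2 - \left(3 - r^{2} - r r\right) = 2 + \left(\left(r^{2} + r^{2}\right) - 3\right) = 2 + \left(2 r^{2} - 3\right) = 2 + \left(-3 + 2 r^{2}\right) = -1 + 2 r^{2}$)
$M{\left(O \right)} = 923521$ ($M{\left(O \right)} = \left(-1 + 2 \cdot 4^{2}\right)^{4} = \left(-1 + 2 \cdot 16\right)^{4} = \left(-1 + 32\right)^{4} = 31^{4} = 923521$)
$\frac{1}{-58510 + M{\left(y \right)}} = \frac{1}{-58510 + 923521} = \frac{1}{865011}$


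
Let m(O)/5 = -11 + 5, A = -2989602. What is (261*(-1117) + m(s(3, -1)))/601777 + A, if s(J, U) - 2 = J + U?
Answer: -1799074014321/601777 ≈ -2.9896e+6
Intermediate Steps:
s(J, U) = 2 + J + U (s(J, U) = 2 + (J + U) = 2 + J + U)
m(O) = -30 (m(O) = 5*(-11 + 5) = 5*(-6) = -30)
(261*(-1117) + m(s(3, -1)))/601777 + A = (261*(-1117) - 30)/601777 - 2989602 = (-291537 - 30)*(1/601777) - 2989602 = -291567*1/601777 - 2989602 = -291567/601777 - 2989602 = -1799074014321/601777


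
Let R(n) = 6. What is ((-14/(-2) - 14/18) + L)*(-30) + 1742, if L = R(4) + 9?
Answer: 3316/3 ≈ 1105.3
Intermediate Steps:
L = 15 (L = 6 + 9 = 15)
((-14/(-2) - 14/18) + L)*(-30) + 1742 = ((-14/(-2) - 14/18) + 15)*(-30) + 1742 = ((-14*(-½) - 14*1/18) + 15)*(-30) + 1742 = ((7 - 7/9) + 15)*(-30) + 1742 = (56/9 + 15)*(-30) + 1742 = (191/9)*(-30) + 1742 = -1910/3 + 1742 = 3316/3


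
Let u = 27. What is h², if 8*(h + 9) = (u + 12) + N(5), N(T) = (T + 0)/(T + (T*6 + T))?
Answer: 69169/4096 ≈ 16.887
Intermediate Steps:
N(T) = ⅛ (N(T) = T/(T + (6*T + T)) = T/(T + 7*T) = T/((8*T)) = T*(1/(8*T)) = ⅛)
h = -263/64 (h = -9 + ((27 + 12) + ⅛)/8 = -9 + (39 + ⅛)/8 = -9 + (⅛)*(313/8) = -9 + 313/64 = -263/64 ≈ -4.1094)
h² = (-263/64)² = 69169/4096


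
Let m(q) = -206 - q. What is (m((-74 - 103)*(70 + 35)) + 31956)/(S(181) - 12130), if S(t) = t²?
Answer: 50335/20631 ≈ 2.4398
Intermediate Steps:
(m((-74 - 103)*(70 + 35)) + 31956)/(S(181) - 12130) = ((-206 - (-74 - 103)*(70 + 35)) + 31956)/(181² - 12130) = ((-206 - (-177)*105) + 31956)/(32761 - 12130) = ((-206 - 1*(-18585)) + 31956)/20631 = ((-206 + 18585) + 31956)*(1/20631) = (18379 + 31956)*(1/20631) = 50335*(1/20631) = 50335/20631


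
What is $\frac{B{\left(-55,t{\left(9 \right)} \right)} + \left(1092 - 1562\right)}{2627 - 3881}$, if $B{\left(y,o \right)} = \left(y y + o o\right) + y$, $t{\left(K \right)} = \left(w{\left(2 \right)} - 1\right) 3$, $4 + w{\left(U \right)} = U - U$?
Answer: $- \frac{2725}{1254} \approx -2.173$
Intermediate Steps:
$w{\left(U \right)} = -4$ ($w{\left(U \right)} = -4 + \left(U - U\right) = -4 + 0 = -4$)
$t{\left(K \right)} = -15$ ($t{\left(K \right)} = \left(-4 - 1\right) 3 = \left(-5\right) 3 = -15$)
$B{\left(y,o \right)} = y + o^{2} + y^{2}$ ($B{\left(y,o \right)} = \left(y^{2} + o^{2}\right) + y = \left(o^{2} + y^{2}\right) + y = y + o^{2} + y^{2}$)
$\frac{B{\left(-55,t{\left(9 \right)} \right)} + \left(1092 - 1562\right)}{2627 - 3881} = \frac{\left(-55 + \left(-15\right)^{2} + \left(-55\right)^{2}\right) + \left(1092 - 1562\right)}{2627 - 3881} = \frac{\left(-55 + 225 + 3025\right) + \left(1092 - 1562\right)}{-1254} = \left(3195 - 470\right) \left(- \frac{1}{1254}\right) = 2725 \left(- \frac{1}{1254}\right) = - \frac{2725}{1254}$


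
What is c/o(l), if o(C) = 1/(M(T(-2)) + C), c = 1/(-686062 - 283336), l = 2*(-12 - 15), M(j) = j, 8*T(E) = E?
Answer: 217/3877592 ≈ 5.5963e-5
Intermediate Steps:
T(E) = E/8
l = -54 (l = 2*(-27) = -54)
c = -1/969398 (c = 1/(-969398) = -1/969398 ≈ -1.0316e-6)
o(C) = 1/(-¼ + C) (o(C) = 1/((⅛)*(-2) + C) = 1/(-¼ + C))
c/o(l) = -1/(969398*(4/(-1 + 4*(-54)))) = -1/(969398*(4/(-1 - 216))) = -1/(969398*(4/(-217))) = -1/(969398*(4*(-1/217))) = -1/(969398*(-4/217)) = -1/969398*(-217/4) = 217/3877592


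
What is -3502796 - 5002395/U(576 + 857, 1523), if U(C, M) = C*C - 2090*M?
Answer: -1318895602027/376527 ≈ -3.5028e+6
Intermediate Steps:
U(C, M) = C**2 - 2090*M
-3502796 - 5002395/U(576 + 857, 1523) = -3502796 - 5002395/((576 + 857)**2 - 2090*1523) = -3502796 - 5002395/(1433**2 - 3183070) = -3502796 - 5002395/(2053489 - 3183070) = -3502796 - 5002395/(-1129581) = -3502796 - 5002395*(-1)/1129581 = -3502796 - 1*(-1667465/376527) = -3502796 + 1667465/376527 = -1318895602027/376527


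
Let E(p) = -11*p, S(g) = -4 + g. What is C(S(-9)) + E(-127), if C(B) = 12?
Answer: 1409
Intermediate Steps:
C(S(-9)) + E(-127) = 12 - 11*(-127) = 12 + 1397 = 1409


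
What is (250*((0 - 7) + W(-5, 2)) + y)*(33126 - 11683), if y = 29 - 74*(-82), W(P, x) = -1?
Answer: 87851971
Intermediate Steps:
y = 6097 (y = 29 + 6068 = 6097)
(250*((0 - 7) + W(-5, 2)) + y)*(33126 - 11683) = (250*((0 - 7) - 1) + 6097)*(33126 - 11683) = (250*(-7 - 1) + 6097)*21443 = (250*(-8) + 6097)*21443 = (-2000 + 6097)*21443 = 4097*21443 = 87851971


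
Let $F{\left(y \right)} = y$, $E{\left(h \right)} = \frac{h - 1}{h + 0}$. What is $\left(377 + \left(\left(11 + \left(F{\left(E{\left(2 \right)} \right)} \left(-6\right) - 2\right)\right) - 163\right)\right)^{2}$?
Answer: $48400$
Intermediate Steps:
$E{\left(h \right)} = \frac{-1 + h}{h}$
$\left(377 + \left(\left(11 + \left(F{\left(E{\left(2 \right)} \right)} \left(-6\right) - 2\right)\right) - 163\right)\right)^{2} = \left(377 - \left(154 - \frac{-1 + 2}{2} \left(-6\right)\right)\right)^{2} = \left(377 - \left(154 - \frac{1}{2} \cdot 1 \left(-6\right)\right)\right)^{2} = \left(377 + \left(\left(11 + \left(\frac{1}{2} \left(-6\right) - 2\right)\right) - 163\right)\right)^{2} = \left(377 + \left(\left(11 - 5\right) - 163\right)\right)^{2} = \left(377 + \left(6 - 163\right)\right)^{2} = \left(377 - 157\right)^{2} = 220^{2} = 48400$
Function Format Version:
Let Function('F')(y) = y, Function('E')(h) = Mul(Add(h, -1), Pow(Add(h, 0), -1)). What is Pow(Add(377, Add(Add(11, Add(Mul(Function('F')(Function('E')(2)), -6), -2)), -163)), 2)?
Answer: 48400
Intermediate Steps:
Function('E')(h) = Mul(Pow(h, -1), Add(-1, h)) (Function('E')(h) = Mul(Add(-1, h), Pow(h, -1)) = Mul(Pow(h, -1), Add(-1, h)))
Pow(Add(377, Add(Add(11, Add(Mul(Function('F')(Function('E')(2)), -6), -2)), -163)), 2) = Pow(Add(377, Add(Add(11, Add(Mul(Mul(Pow(2, -1), Add(-1, 2)), -6), -2)), -163)), 2) = Pow(Add(377, Add(Add(11, Add(Mul(Mul(Rational(1, 2), 1), -6), -2)), -163)), 2) = Pow(Add(377, Add(Add(11, Add(Mul(Rational(1, 2), -6), -2)), -163)), 2) = Pow(Add(377, Add(Add(11, Add(-3, -2)), -163)), 2) = Pow(Add(377, Add(Add(11, -5), -163)), 2) = Pow(Add(377, Add(6, -163)), 2) = Pow(Add(377, -157), 2) = Pow(220, 2) = 48400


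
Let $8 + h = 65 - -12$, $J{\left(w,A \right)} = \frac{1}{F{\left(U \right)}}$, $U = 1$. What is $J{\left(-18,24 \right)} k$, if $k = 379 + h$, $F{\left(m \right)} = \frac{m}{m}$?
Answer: $448$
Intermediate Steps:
$F{\left(m \right)} = 1$
$J{\left(w,A \right)} = 1$ ($J{\left(w,A \right)} = 1^{-1} = 1$)
$h = 69$ ($h = -8 + \left(65 - -12\right) = -8 + \left(65 + \left(-107 + 119\right)\right) = -8 + \left(65 + 12\right) = -8 + 77 = 69$)
$k = 448$ ($k = 379 + 69 = 448$)
$J{\left(-18,24 \right)} k = 1 \cdot 448 = 448$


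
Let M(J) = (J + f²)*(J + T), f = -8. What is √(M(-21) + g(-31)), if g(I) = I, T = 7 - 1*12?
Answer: I*√1149 ≈ 33.897*I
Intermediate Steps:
T = -5 (T = 7 - 12 = -5)
M(J) = (-5 + J)*(64 + J) (M(J) = (J + (-8)²)*(J - 5) = (J + 64)*(-5 + J) = (64 + J)*(-5 + J) = (-5 + J)*(64 + J))
√(M(-21) + g(-31)) = √((-320 + (-21)² + 59*(-21)) - 31) = √((-320 + 441 - 1239) - 31) = √(-1118 - 31) = √(-1149) = I*√1149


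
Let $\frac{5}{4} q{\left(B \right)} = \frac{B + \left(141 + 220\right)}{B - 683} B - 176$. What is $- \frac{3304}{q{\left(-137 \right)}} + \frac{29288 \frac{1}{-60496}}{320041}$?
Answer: $\frac{512254982264403}{17187905598284} \approx 29.803$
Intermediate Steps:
$q{\left(B \right)} = - \frac{704}{5} + \frac{4 B \left(361 + B\right)}{5 \left(-683 + B\right)}$ ($q{\left(B \right)} = \frac{4 \left(\frac{B + \left(141 + 220\right)}{B - 683} B - 176\right)}{5} = \frac{4 \left(\frac{B + 361}{-683 + B} B - 176\right)}{5} = \frac{4 \left(\frac{361 + B}{-683 + B} B - 176\right)}{5} = \frac{4 \left(\frac{B \left(361 + B\right)}{-683 + B} - 176\right)}{5} = \frac{4 \left(-176 + \frac{B \left(361 + B\right)}{-683 + B}\right)}{5} = - \frac{704}{5} + \frac{4 B \left(361 + B\right)}{5 \left(-683 + B\right)}$)
$- \frac{3304}{q{\left(-137 \right)}} + \frac{29288 \frac{1}{-60496}}{320041} = - \frac{3304}{\frac{4}{5} \frac{1}{-683 - 137} \left(120208 + \left(-137\right)^{2} + 185 \left(-137\right)\right)} + \frac{29288 \frac{1}{-60496}}{320041} = - \frac{3304}{\frac{4}{5} \frac{1}{-820} \left(120208 + 18769 - 25345\right)} + 29288 \left(- \frac{1}{60496}\right) \frac{1}{320041} = - \frac{3304}{\frac{4}{5} \left(- \frac{1}{820}\right) 113632} - \frac{3661}{2420150042} = - \frac{3304}{- \frac{113632}{1025}} - \frac{3661}{2420150042} = \left(-3304\right) \left(- \frac{1025}{113632}\right) - \frac{3661}{2420150042} = \frac{423325}{14204} - \frac{3661}{2420150042} = \frac{512254982264403}{17187905598284}$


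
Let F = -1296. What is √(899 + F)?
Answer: I*√397 ≈ 19.925*I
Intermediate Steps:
√(899 + F) = √(899 - 1296) = √(-397) = I*√397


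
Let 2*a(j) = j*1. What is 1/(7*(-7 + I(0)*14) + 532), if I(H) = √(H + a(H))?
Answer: 1/483 ≈ 0.0020704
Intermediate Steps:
a(j) = j/2 (a(j) = (j*1)/2 = j/2)
I(H) = √6*√H/2 (I(H) = √(H + H/2) = √(3*H/2) = √6*√H/2)
1/(7*(-7 + I(0)*14) + 532) = 1/(7*(-7 + (√6*√0/2)*14) + 532) = 1/(7*(-7 + ((½)*√6*0)*14) + 532) = 1/(7*(-7 + 0*14) + 532) = 1/(7*(-7 + 0) + 532) = 1/(7*(-7) + 532) = 1/(-49 + 532) = 1/483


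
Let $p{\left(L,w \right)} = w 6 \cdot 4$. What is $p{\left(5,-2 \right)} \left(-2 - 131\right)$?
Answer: $6384$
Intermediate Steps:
$p{\left(L,w \right)} = 24 w$ ($p{\left(L,w \right)} = 6 w 4 = 24 w$)
$p{\left(5,-2 \right)} \left(-2 - 131\right) = 24 \left(-2\right) \left(-2 - 131\right) = \left(-48\right) \left(-133\right) = 6384$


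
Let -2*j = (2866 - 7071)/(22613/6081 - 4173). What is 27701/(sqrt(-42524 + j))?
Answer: -110804*I*sqrt(273345341195858435)/431256306761 ≈ -134.33*I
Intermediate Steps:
j = -5114121/10141360 (j = -(2866 - 7071)/(2*(22613/6081 - 4173)) = -(-4205)/(2*(22613*(1/6081) - 4173)) = -(-4205)/(2*(22613/6081 - 4173)) = -(-4205)/(2*(-25353400/6081)) = -(-4205)*(-6081)/(2*25353400) = -1/2*5114121/5070680 = -5114121/10141360 ≈ -0.50428)
27701/(sqrt(-42524 + j)) = 27701/(sqrt(-42524 - 5114121/10141360)) = 27701/(sqrt(-431256306761/10141360)) = 27701/((I*sqrt(273345341195858435)/2535340)) = 27701*(-4*I*sqrt(273345341195858435)/431256306761) = -110804*I*sqrt(273345341195858435)/431256306761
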